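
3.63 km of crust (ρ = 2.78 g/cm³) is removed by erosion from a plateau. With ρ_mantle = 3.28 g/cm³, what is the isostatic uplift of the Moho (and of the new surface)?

3.08 km

Unloading: uplift u = e ρ_c/ρ_m = 3.63 km × 2.78/3.28 = 3.08 km.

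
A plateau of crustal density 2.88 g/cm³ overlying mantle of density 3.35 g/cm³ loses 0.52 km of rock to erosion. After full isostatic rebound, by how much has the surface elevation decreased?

0.073 km

Rebound u = e ρ_c/ρ_m = 0.52 km × 2.88/3.35 = 0.447 km.
Net surface drop = e − u = 0.52 km − 0.447 km = e (ρ_m − ρ_c)/ρ_m = 0.073 km.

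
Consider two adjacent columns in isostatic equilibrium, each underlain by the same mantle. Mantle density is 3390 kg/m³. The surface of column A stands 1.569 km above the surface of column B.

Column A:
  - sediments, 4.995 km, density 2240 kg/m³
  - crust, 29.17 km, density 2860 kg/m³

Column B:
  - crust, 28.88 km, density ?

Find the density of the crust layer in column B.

2840 kg/m³

Take the compensation level at the base of the deeper column (depth z_c below the surface of column A) and equate Σ ρ_i t_i down to z_c; mantle fills any gap and the z_c terms cancel.
Column A: 4.995×2240 + 29.17×2860 + (z_c − 34.165)×3390
Column B: 1.569×0 + 28.88×ρ + (z_c − 1.569 − 28.88)×3390
The z_c×3390 term appears on both sides and cancels. Collect the known terms of each column as K = Σ(ρt)_known − 3390 × (depth of known layers): K_A = 94615 − 3390×34.165 = −21204.35; K_B = 0 − 3390×(1.569 + 28.88) = −103222.11.
Balance: K_A = K_B + 28.88×ρ, so ρ = (K_A − K_B)/28.88 = 82017.8/28.88 = 2840 kg/m³.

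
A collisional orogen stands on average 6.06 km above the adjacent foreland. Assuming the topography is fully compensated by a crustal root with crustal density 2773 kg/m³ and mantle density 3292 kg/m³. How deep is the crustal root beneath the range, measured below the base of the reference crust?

32.4 km

In Airy isostatic equilibrium: the weight of the topography is balanced by the buoyancy of the root, ρ_c h = (ρ_m − ρ_c) r.
r = h · ρ_c / (ρ_m − ρ_c) = 6.06 km × 2773 / (3292 − 2773) = 32.4 km.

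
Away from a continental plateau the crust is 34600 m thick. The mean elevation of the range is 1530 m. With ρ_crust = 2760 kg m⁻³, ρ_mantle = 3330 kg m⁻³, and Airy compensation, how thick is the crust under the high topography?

Root depth r = h ρ_c / (ρ_m − ρ_c) = 1530 m × 2760 / 570 = 7408 m.
Total thickness = T + h + r = 34600 m + 1530 m + 7408 m = 43500 m.

43500 m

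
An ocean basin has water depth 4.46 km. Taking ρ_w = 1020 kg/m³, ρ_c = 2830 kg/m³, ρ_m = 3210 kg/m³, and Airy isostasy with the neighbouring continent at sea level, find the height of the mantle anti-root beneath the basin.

21.2 km

In Airy isostatic equilibrium: replacing crust with seawater at the top is compensated by replacing crust with mantle at the base: d (ρ_c − ρ_w) = a (ρ_m − ρ_c).
a = d (ρ_c − ρ_w)/(ρ_m − ρ_c) = 4.46 km × 1810/380 = 21.2 km.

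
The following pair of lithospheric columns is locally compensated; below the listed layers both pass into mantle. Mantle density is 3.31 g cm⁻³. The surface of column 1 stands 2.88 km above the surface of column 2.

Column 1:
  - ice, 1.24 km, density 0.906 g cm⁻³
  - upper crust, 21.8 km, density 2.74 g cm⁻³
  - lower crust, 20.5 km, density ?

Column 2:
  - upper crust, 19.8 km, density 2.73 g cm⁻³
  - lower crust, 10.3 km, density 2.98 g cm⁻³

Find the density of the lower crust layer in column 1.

2.87 g cm⁻³

Take the compensation level at the base of the deeper column (depth z_c below the surface of column 1) and equate Σ ρ_i t_i down to z_c; mantle fills any gap and the z_c terms cancel.
Column 1: 1.24×0.906 + 21.8×2.74 + 20.5×ρ + (z_c − 43.54)×3.31
Column 2: 2.88×0 + 19.8×2.73 + 10.3×2.98 + (z_c − 2.88 − 30.1)×3.31
The z_c×3.31 term appears on both sides and cancels. Collect the known terms of each column as K = Σ(ρt)_known − 3.31 × (depth of known layers): K_1 = 60.85544 − 3.31×43.54 = −83.26196; K_2 = 84.748 − 3.31×(2.88 + 30.1) = −24.4158.
Balance: K_1 + 20.5×ρ = K_2, so ρ = (K_2 − K_1)/20.5 = 58.8462/20.5 = 2.87 g cm⁻³.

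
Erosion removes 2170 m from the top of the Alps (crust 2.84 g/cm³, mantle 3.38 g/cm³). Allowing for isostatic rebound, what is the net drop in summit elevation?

Rebound u = e ρ_c/ρ_m = 2170 m × 2.84/3.38 = 1823 m.
Net surface drop = e − u = 2170 m − 1823 m = e (ρ_m − ρ_c)/ρ_m = 347 m.

347 m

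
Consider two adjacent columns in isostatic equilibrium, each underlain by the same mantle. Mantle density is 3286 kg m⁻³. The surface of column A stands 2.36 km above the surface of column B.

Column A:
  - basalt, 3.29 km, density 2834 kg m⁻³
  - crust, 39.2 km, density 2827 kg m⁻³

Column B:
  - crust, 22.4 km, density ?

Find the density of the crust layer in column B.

2760 kg m⁻³

Take the compensation level at the base of the deeper column (depth z_c below the surface of column A) and equate Σ ρ_i t_i down to z_c; mantle fills any gap and the z_c terms cancel.
Column A: 3.29×2834 + 39.2×2827 + (z_c − 42.49)×3286
Column B: 2.36×0 + 22.4×ρ + (z_c − 2.36 − 22.4)×3286
The z_c×3286 term appears on both sides and cancels. Collect the known terms of each column as K = Σ(ρt)_known − 3286 × (depth of known layers): K_A = 120142.26 − 3286×42.49 = −19479.88; K_B = 0 − 3286×(2.36 + 22.4) = −81361.36.
Balance: K_A = K_B + 22.4×ρ, so ρ = (K_A − K_B)/22.4 = 61881.5/22.4 = 2760 kg m⁻³.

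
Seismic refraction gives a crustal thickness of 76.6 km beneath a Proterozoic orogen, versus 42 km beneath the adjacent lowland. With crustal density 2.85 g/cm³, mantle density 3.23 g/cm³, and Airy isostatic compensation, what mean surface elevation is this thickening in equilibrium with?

Excess crust Δ = 76.6 km − 42 km = 34.6 km, split between elevation h and root r with h + r = Δ.
Airy balance ρ_c h = (ρ_m − ρ_c) r gives r = h ρ_c/(ρ_m − ρ_c), so h (1 + ρ_c/(ρ_m − ρ_c)) = Δ, i.e. h = Δ (ρ_m − ρ_c)/ρ_m.
h = 34.6 km × 0.38/3.23 = 4.07 km.

4.07 km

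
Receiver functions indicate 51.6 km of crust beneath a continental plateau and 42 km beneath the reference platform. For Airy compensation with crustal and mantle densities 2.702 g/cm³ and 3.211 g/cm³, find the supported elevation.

1.52 km

Excess crust Δ = 51.6 km − 42 km = 9.6 km, split between elevation h and root r with h + r = Δ.
Airy balance ρ_c h = (ρ_m − ρ_c) r gives r = h ρ_c/(ρ_m − ρ_c), so h (1 + ρ_c/(ρ_m − ρ_c)) = Δ, i.e. h = Δ (ρ_m − ρ_c)/ρ_m.
h = 9.6 km × 0.509/3.211 = 1.52 km.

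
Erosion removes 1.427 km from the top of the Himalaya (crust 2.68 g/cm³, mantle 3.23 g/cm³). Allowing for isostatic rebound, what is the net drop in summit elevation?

0.243 km

Rebound u = e ρ_c/ρ_m = 1.427 km × 2.68/3.23 = 1.184 km.
Net surface drop = e − u = 1.427 km − 1.184 km = e (ρ_m − ρ_c)/ρ_m = 0.243 km.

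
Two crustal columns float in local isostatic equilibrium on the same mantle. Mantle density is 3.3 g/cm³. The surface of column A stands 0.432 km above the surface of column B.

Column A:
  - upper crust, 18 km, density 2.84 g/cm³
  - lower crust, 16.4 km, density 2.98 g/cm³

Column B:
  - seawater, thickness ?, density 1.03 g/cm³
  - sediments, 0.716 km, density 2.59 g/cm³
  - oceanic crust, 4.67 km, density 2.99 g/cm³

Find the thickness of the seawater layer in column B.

Take the compensation level at the base of the deeper column (depth z_c below the surface of column A) and equate Σ ρ_i t_i down to z_c; mantle fills any gap and the z_c terms cancel.
Column A: 18×2.84 + 16.4×2.98 + (z_c − 34.4)×3.3
Column B: 0.432×0 + x×1.03 + 0.716×2.59 + 4.67×2.99 + (z_c − 0.432 − 5.386 − x)×3.3
The z_c×3.3 term appears on both sides and cancels. Collect the known terms of each column as K = Σ(ρt)_known − 3.3 × (depth of known layers): K_A = 99.992 − 3.3×34.4 = −13.528; K_B = 15.81774 − 3.3×(0.432 + 5.386) = −3.38166.
Balance: K_A = K_B − x×(3.3 − 1.03), so x = (K_B − K_A)/(3.3 − 1.03) = 10.1463/2.27 = 4.47 km.

4.47 km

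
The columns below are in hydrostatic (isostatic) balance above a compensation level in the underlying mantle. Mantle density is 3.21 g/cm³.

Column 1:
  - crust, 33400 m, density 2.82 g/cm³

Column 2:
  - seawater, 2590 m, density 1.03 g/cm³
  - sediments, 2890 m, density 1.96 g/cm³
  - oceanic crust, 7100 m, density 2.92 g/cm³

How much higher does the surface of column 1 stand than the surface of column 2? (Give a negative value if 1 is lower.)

532 m

For any compensation level in the mantle, the mantle terms cancel and isostasy reduces to e = (Σt_1 − Σt_2) − (Σ(ρt)_1 − Σ(ρt)_2) / ρ_m.
Σt_1 = 33400 m; Σt_2 = 12580 m; Σ(ρt)_1 = 94188; Σ(ρt)_2 = 29064.1 (in m·g/cm³).
e = (33400 − 12580) − (94188 − 29064.1) / 3.21 = 532 m.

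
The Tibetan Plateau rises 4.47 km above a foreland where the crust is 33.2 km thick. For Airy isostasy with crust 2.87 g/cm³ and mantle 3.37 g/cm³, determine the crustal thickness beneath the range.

63.3 km

Root depth r = h ρ_c / (ρ_m − ρ_c) = 4.47 km × 2.87 / 0.5 = 25.66 km.
Total thickness = T + h + r = 33.2 km + 4.47 km + 25.66 km = 63.3 km.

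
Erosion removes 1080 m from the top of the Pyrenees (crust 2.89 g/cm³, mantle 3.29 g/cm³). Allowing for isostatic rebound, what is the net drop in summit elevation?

Rebound u = e ρ_c/ρ_m = 1080 m × 2.89/3.29 = 948.7 m.
Net surface drop = e − u = 1080 m − 948.7 m = e (ρ_m − ρ_c)/ρ_m = 131 m.

131 m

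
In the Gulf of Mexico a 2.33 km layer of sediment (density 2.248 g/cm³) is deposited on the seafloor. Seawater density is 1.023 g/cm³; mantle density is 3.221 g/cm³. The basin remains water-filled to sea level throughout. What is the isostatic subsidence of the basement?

Submarine loading: the sediment displaces seawater, and the subsidence is in turn flooded, so s (ρ_m − ρ_w) = t (ρ_sed − ρ_w).
s = 2.33 km × (2.248 − 1.023) / (3.221 − 1.023) = 1.3 km.

1.3 km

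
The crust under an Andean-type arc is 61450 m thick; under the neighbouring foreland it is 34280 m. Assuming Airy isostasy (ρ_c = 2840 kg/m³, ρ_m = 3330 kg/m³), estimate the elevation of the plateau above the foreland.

Excess crust Δ = 61450 m − 34280 m = 27170 m, split between elevation h and root r with h + r = Δ.
Airy balance ρ_c h = (ρ_m − ρ_c) r gives r = h ρ_c/(ρ_m − ρ_c), so h (1 + ρ_c/(ρ_m − ρ_c)) = Δ, i.e. h = Δ (ρ_m − ρ_c)/ρ_m.
h = 27170 m × 490/3330 = 4000 m.

4000 m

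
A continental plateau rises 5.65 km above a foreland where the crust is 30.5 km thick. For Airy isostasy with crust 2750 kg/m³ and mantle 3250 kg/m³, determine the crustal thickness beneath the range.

Root depth r = h ρ_c / (ρ_m − ρ_c) = 5.65 km × 2750 / 500 = 31.07 km.
Total thickness = T + h + r = 30.5 km + 5.65 km + 31.07 km = 67.2 km.

67.2 km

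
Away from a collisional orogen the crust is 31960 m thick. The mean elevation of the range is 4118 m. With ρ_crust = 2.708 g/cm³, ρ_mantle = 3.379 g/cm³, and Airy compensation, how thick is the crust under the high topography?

52700 m

Root depth r = h ρ_c / (ρ_m − ρ_c) = 4118 m × 2.708 / 0.671 = 16620 m.
Total thickness = T + h + r = 31960 m + 4118 m + 16620 m = 52700 m.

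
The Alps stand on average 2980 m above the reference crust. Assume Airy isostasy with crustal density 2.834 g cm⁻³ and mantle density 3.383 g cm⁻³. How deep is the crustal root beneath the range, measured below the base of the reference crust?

15400 m

For local isostatic compensation: the weight of the topography is balanced by the buoyancy of the root, ρ_c h = (ρ_m − ρ_c) r.
r = h · ρ_c / (ρ_m − ρ_c) = 2980 m × 2.834 / (3.383 − 2.834) = 15400 m.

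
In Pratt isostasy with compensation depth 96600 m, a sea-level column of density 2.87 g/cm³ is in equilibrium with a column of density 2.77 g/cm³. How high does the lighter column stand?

ρ_ref D = ρ (D + h) → h = D (ρ_ref − ρ)/ρ.
h = 96600 m × (2.87 − 2.77)/2.77 = 3490 m.

3490 m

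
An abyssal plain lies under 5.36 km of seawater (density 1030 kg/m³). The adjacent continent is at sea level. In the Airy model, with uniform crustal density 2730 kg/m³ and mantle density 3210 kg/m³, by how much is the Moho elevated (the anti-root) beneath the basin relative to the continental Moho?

19 km

Equating mass per unit area of the two columns: replacing crust with seawater at the top is compensated by replacing crust with mantle at the base: d (ρ_c − ρ_w) = a (ρ_m − ρ_c).
a = d (ρ_c − ρ_w)/(ρ_m − ρ_c) = 5.36 km × 1700/480 = 19 km.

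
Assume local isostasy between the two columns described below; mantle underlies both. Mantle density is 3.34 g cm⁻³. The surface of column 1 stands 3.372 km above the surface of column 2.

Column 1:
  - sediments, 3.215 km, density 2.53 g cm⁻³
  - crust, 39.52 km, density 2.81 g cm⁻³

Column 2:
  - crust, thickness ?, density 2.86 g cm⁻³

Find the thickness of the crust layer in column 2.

25.6 km

Take the compensation level at the base of the deeper column (depth z_c below the surface of column 1) and equate Σ ρ_i t_i down to z_c; mantle fills any gap and the z_c terms cancel.
Column 1: 3.215×2.53 + 39.52×2.81 + (z_c − 42.735)×3.34
Column 2: 3.372×0 + x×2.86 + (z_c − 3.372 − 0 − x)×3.34
The z_c×3.34 term appears on both sides and cancels. Collect the known terms of each column as K = Σ(ρt)_known − 3.34 × (depth of known layers): K_1 = 119.18515 − 3.34×42.735 = −23.54975; K_2 = 0 − 3.34×(3.372 + 0) = −11.26248.
Balance: K_1 = K_2 − x×(3.34 − 2.86), so x = (K_2 − K_1)/(3.34 − 2.86) = 12.2873/0.48 = 25.6 km.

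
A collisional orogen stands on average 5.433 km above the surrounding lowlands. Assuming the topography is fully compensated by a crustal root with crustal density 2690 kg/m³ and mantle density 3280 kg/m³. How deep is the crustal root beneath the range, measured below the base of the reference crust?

24.8 km

Equating mass per unit area of the two columns: the weight of the topography is balanced by the buoyancy of the root, ρ_c h = (ρ_m − ρ_c) r.
r = h · ρ_c / (ρ_m − ρ_c) = 5.433 km × 2690 / (3280 − 2690) = 24.8 km.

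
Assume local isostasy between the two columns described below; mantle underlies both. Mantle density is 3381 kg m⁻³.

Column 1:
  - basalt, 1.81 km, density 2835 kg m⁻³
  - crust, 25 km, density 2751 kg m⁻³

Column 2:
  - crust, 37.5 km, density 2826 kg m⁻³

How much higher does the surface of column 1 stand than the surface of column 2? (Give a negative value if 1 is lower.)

For any compensation level in the mantle, the mantle terms cancel and isostasy reduces to e = (Σt_1 − Σt_2) − (Σ(ρt)_1 − Σ(ρt)_2) / ρ_m.
Σt_1 = 26.81 km; Σt_2 = 37.5 km; Σ(ρt)_1 = 73906.35; Σ(ρt)_2 = 105975 (in km·kg m⁻³).
e = (26.81 − 37.5) − (73906.35 − 105975) / 3381 = −1.21 km.

−1.21 km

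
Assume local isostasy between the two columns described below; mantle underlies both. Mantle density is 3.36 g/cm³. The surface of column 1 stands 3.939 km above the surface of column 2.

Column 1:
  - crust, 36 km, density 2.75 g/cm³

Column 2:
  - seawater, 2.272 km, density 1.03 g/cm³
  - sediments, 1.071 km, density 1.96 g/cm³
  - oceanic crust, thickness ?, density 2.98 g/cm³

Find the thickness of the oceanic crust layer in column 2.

Take the compensation level at the base of the deeper column (depth z_c below the surface of column 1) and equate Σ ρ_i t_i down to z_c; mantle fills any gap and the z_c terms cancel.
Column 1: 36×2.75 + (z_c − 36)×3.36
Column 2: 3.939×0 + 2.272×1.03 + 1.071×1.96 + x×2.98 + (z_c − 3.939 − 3.343 − x)×3.36
The z_c×3.36 term appears on both sides and cancels. Collect the known terms of each column as K = Σ(ρt)_known − 3.36 × (depth of known layers): K_1 = 99 − 3.36×36 = −21.96; K_2 = 4.43932 − 3.36×(3.939 + 3.343) = −20.0282.
Balance: K_1 = K_2 − x×(3.36 − 2.98), so x = (K_2 − K_1)/(3.36 − 2.98) = 1.9318/0.38 = 5.08 km.

5.08 km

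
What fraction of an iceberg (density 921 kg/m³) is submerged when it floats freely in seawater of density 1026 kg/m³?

Submerged fraction = ρ_obj/ρ_fluid = 921/1026 = 89.8%.

89.8%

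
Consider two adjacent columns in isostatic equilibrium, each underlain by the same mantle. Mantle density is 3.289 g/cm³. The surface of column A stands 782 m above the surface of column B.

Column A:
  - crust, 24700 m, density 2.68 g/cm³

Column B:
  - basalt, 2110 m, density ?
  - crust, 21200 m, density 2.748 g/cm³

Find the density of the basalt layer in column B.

2.81 g/cm³

Take the compensation level at the base of the deeper column (depth z_c below the surface of column A) and equate Σ ρ_i t_i down to z_c; mantle fills any gap and the z_c terms cancel.
Column A: 24700×2.68 + (z_c − 24700)×3.289
Column B: 782×0 + 2110×ρ + 21200×2.748 + (z_c − 782 − 23310)×3.289
The z_c×3.289 term appears on both sides and cancels. Collect the known terms of each column as K = Σ(ρt)_known − 3.289 × (depth of known layers): K_A = 66196 − 3.289×24700 = −15042.3; K_B = 58257.6 − 3.289×(782 + 23310) = −20980.988.
Balance: K_A = K_B + 2110×ρ, so ρ = (K_A − K_B)/2110 = 5938.69/2110 = 2.81 g/cm³.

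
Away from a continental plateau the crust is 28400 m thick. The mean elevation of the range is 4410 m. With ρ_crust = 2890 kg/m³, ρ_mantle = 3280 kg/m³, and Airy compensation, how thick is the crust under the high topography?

65500 m

Root depth r = h ρ_c / (ρ_m − ρ_c) = 4410 m × 2890 / 390 = 32680 m.
Total thickness = T + h + r = 28400 m + 4410 m + 32680 m = 65500 m.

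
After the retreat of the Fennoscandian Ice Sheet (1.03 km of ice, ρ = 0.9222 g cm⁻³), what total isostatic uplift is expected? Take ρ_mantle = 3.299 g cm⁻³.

Removing the load lets mantle flow back in; uplift u satisfies ρ_ice t = ρ_m u.
u = t ρ_ice/ρ_m = 1.03 km × 0.9222/3.299 = 0.288 km.

0.288 km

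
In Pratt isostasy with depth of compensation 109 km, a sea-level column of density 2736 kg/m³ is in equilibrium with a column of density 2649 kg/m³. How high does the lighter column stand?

3.58 km

ρ_ref D = ρ (D + h) → h = D (ρ_ref − ρ)/ρ.
h = 109 km × (2736 − 2649)/2649 = 3.58 km.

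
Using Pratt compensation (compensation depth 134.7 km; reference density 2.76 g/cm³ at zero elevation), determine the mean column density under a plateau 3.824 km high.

Pratt balance: ρ_ref D = ρ (D + h).
ρ = ρ_ref D/(D + h) = 2.76 × 134.7 km/(134.7 km + 3.824 km) = 2.68 g/cm³.

2.68 g/cm³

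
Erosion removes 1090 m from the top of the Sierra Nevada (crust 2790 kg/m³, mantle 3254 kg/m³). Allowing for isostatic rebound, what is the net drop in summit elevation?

155 m

Rebound u = e ρ_c/ρ_m = 1090 m × 2790/3254 = 934.6 m.
Net surface drop = e − u = 1090 m − 934.6 m = e (ρ_m − ρ_c)/ρ_m = 155 m.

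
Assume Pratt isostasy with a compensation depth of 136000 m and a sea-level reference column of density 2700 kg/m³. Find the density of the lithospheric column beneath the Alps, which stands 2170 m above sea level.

Pratt balance: ρ_ref D = ρ (D + h).
ρ = ρ_ref D/(D + h) = 2700 × 136000 m/(136000 m + 2170 m) = 2660 kg/m³.

2660 kg/m³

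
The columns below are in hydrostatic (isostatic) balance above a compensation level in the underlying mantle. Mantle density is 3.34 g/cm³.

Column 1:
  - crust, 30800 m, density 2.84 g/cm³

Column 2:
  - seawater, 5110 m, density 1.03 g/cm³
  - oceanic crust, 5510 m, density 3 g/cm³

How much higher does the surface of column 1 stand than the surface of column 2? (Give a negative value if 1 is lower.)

For any compensation level in the mantle, the mantle terms cancel and isostasy reduces to e = (Σt_1 − Σt_2) − (Σ(ρt)_1 − Σ(ρt)_2) / ρ_m.
Σt_1 = 30800 m; Σt_2 = 10620 m; Σ(ρt)_1 = 87472; Σ(ρt)_2 = 21793.3 (in m·g/cm³).
e = (30800 − 10620) − (87472 − 21793.3) / 3.34 = 516 m.

516 m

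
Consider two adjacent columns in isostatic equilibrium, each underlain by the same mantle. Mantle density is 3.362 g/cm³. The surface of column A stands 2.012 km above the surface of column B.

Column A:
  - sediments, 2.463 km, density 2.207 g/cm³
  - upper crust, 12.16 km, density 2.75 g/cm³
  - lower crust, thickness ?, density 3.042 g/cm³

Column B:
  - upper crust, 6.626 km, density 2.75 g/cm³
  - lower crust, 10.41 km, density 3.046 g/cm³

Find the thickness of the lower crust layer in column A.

11.9 km

Take the compensation level at the base of the deeper column (depth z_c below the surface of column A) and equate Σ ρ_i t_i down to z_c; mantle fills any gap and the z_c terms cancel.
Column A: 2.463×2.207 + 12.16×2.75 + x×3.042 + (z_c − 14.623 − x)×3.362
Column B: 2.012×0 + 6.626×2.75 + 10.41×3.046 + (z_c − 2.012 − 17.036)×3.362
The z_c×3.362 term appears on both sides and cancels. Collect the known terms of each column as K = Σ(ρt)_known − 3.362 × (depth of known layers): K_A = 38.875841 − 3.362×14.623 = −10.286685; K_B = 49.93036 − 3.362×(2.012 + 17.036) = −14.109016.
Balance: K_A − x×(3.362 − 3.042) = K_B, so x = (K_A − K_B)/(3.362 − 3.042) = 3.82233/0.32 = 11.9 km.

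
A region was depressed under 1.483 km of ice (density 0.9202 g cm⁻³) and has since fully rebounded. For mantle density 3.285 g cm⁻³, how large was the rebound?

0.415 km

Removing the load lets mantle flow back in; uplift u satisfies ρ_ice t = ρ_m u.
u = t ρ_ice/ρ_m = 1.483 km × 0.9202/3.285 = 0.415 km.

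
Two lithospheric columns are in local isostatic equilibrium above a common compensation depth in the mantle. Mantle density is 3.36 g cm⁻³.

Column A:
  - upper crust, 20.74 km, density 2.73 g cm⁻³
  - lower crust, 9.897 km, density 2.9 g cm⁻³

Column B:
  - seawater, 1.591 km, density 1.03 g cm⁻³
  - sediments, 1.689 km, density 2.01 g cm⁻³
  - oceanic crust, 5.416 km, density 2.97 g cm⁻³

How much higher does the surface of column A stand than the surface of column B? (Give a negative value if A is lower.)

For any compensation level in the mantle, the mantle terms cancel and isostasy reduces to e = (Σt_A − Σt_B) − (Σ(ρt)_A − Σ(ρt)_B) / ρ_m.
Σt_A = 30.637 km; Σt_B = 8.696 km; Σ(ρt)_A = 85.3215; Σ(ρt)_B = 21.11914 (in km·g cm⁻³).
e = (30.637 − 8.696) − (85.3215 − 21.11914) / 3.36 = 2.83 km.

2.83 km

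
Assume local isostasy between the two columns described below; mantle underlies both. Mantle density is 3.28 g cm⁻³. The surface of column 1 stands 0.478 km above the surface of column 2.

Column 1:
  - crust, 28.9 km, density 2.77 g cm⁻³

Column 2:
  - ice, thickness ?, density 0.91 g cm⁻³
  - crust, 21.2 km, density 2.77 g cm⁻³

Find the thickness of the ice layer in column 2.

Take the compensation level at the base of the deeper column (depth z_c below the surface of column 1) and equate Σ ρ_i t_i down to z_c; mantle fills any gap and the z_c terms cancel.
Column 1: 28.9×2.77 + (z_c − 28.9)×3.28
Column 2: 0.478×0 + x×0.91 + 21.2×2.77 + (z_c − 0.478 − 21.2 − x)×3.28
The z_c×3.28 term appears on both sides and cancels. Collect the known terms of each column as K = Σ(ρt)_known − 3.28 × (depth of known layers): K_1 = 80.053 − 3.28×28.9 = −14.739; K_2 = 58.724 − 3.28×(0.478 + 21.2) = −12.37984.
Balance: K_1 = K_2 − x×(3.28 − 0.91), so x = (K_2 − K_1)/(3.28 − 0.91) = 2.35916/2.37 = 0.995 km.

0.995 km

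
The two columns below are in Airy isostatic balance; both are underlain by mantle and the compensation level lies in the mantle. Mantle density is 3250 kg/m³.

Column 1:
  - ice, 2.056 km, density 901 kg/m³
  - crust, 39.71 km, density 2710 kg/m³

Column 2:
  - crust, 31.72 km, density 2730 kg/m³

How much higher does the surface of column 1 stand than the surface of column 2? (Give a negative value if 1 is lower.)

For any compensation level in the mantle, the mantle terms cancel and isostasy reduces to e = (Σt_1 − Σt_2) − (Σ(ρt)_1 − Σ(ρt)_2) / ρ_m.
Σt_1 = 41.766 km; Σt_2 = 31.72 km; Σ(ρt)_1 = 109466.556; Σ(ρt)_2 = 86595.6 (in km·kg/m³).
e = (41.766 − 31.72) − (109466.556 − 86595.6) / 3250 = 3.01 km.

3.01 km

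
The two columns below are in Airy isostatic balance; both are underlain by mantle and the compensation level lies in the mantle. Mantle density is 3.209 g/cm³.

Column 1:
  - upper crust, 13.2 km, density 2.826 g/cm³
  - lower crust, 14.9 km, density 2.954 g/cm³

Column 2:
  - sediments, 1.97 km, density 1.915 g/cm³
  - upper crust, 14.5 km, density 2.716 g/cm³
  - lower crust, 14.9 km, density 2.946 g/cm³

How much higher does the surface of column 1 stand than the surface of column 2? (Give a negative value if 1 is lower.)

−1.48 km

For any compensation level in the mantle, the mantle terms cancel and isostasy reduces to e = (Σt_1 − Σt_2) − (Σ(ρt)_1 − Σ(ρt)_2) / ρ_m.
Σt_1 = 28.1 km; Σt_2 = 31.37 km; Σ(ρt)_1 = 81.3178; Σ(ρt)_2 = 87.04995 (in km·g/cm³).
e = (28.1 − 31.37) − (81.3178 − 87.04995) / 3.209 = −1.48 km.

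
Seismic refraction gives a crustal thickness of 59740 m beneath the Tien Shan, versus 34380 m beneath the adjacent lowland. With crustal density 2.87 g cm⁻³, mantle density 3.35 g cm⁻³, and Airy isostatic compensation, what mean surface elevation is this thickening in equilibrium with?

3630 m

Excess crust Δ = 59740 m − 34380 m = 25360 m, split between elevation h and root r with h + r = Δ.
Airy balance ρ_c h = (ρ_m − ρ_c) r gives r = h ρ_c/(ρ_m − ρ_c), so h (1 + ρ_c/(ρ_m − ρ_c)) = Δ, i.e. h = Δ (ρ_m − ρ_c)/ρ_m.
h = 25360 m × 0.48/3.35 = 3630 m.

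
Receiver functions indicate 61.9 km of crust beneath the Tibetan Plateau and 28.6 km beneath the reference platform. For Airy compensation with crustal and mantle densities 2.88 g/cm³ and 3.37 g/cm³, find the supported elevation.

Excess crust Δ = 61.9 km − 28.6 km = 33.3 km, split between elevation h and root r with h + r = Δ.
Airy balance ρ_c h = (ρ_m − ρ_c) r gives r = h ρ_c/(ρ_m − ρ_c), so h (1 + ρ_c/(ρ_m − ρ_c)) = Δ, i.e. h = Δ (ρ_m − ρ_c)/ρ_m.
h = 33.3 km × 0.49/3.37 = 4.84 km.

4.84 km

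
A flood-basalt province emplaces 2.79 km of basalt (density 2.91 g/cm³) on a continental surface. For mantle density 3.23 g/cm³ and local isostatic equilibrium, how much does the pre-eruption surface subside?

Subaerial loading: s = t ρ_load / ρ_m.
s = 2.79 km × 2.91/3.23 = 2.51 km.

2.51 km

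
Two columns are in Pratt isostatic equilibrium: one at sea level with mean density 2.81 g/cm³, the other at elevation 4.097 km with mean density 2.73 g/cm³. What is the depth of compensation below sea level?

ρ_ref D = ρ (D + h) → D (ρ_ref − ρ) = ρ h.
D = ρ h/(ρ_ref − ρ) = 2.73 × 4.097 km/(2.81 − 2.73) = 140 km.

140 km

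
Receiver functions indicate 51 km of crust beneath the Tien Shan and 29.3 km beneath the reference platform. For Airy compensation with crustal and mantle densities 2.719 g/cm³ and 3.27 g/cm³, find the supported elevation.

Excess crust Δ = 51 km − 29.3 km = 21.7 km, split between elevation h and root r with h + r = Δ.
Airy balance ρ_c h = (ρ_m − ρ_c) r gives r = h ρ_c/(ρ_m − ρ_c), so h (1 + ρ_c/(ρ_m − ρ_c)) = Δ, i.e. h = Δ (ρ_m − ρ_c)/ρ_m.
h = 21.7 km × 0.551/3.27 = 3.66 km.

3.66 km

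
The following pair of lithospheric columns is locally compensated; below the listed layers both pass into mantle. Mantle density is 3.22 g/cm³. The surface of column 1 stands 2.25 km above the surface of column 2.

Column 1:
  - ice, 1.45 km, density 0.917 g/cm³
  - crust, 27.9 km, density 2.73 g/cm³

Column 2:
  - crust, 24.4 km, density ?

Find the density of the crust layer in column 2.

2.82 g/cm³

Take the compensation level at the base of the deeper column (depth z_c below the surface of column 1) and equate Σ ρ_i t_i down to z_c; mantle fills any gap and the z_c terms cancel.
Column 1: 1.45×0.917 + 27.9×2.73 + (z_c − 29.35)×3.22
Column 2: 2.25×0 + 24.4×ρ + (z_c − 2.25 − 24.4)×3.22
The z_c×3.22 term appears on both sides and cancels. Collect the known terms of each column as K = Σ(ρt)_known − 3.22 × (depth of known layers): K_1 = 77.49665 − 3.22×29.35 = −17.01035; K_2 = 0 − 3.22×(2.25 + 24.4) = −85.813.
Balance: K_1 = K_2 + 24.4×ρ, so ρ = (K_1 − K_2)/24.4 = 68.8026/24.4 = 2.82 g/cm³.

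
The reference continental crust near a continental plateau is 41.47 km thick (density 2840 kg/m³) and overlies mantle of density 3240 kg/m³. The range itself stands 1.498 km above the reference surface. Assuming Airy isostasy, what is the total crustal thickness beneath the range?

Root depth r = h ρ_c / (ρ_m − ρ_c) = 1.498 km × 2840 / 400 = 10.64 km.
Total thickness = T + h + r = 41.47 km + 1.498 km + 10.64 km = 53.6 km.

53.6 km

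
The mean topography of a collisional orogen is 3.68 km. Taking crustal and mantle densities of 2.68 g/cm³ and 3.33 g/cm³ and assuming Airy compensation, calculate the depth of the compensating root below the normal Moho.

15.2 km

In Airy isostatic equilibrium: the weight of the topography is balanced by the buoyancy of the root, ρ_c h = (ρ_m − ρ_c) r.
r = h · ρ_c / (ρ_m − ρ_c) = 3.68 km × 2.68 / (3.33 − 2.68) = 15.2 km.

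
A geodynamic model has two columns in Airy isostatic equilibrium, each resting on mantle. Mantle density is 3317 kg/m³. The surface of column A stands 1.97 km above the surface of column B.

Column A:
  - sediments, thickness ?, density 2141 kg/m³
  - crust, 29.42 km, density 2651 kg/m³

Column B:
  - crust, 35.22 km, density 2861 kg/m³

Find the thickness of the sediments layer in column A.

Take the compensation level at the base of the deeper column (depth z_c below the surface of column A) and equate Σ ρ_i t_i down to z_c; mantle fills any gap and the z_c terms cancel.
Column A: x×2141 + 29.42×2651 + (z_c − 29.42 − x)×3317
Column B: 1.97×0 + 35.22×2861 + (z_c − 1.97 − 35.22)×3317
The z_c×3317 term appears on both sides and cancels. Collect the known terms of each column as K = Σ(ρt)_known − 3317 × (depth of known layers): K_A = 77992.42 − 3317×29.42 = −19593.72; K_B = 100764.42 − 3317×(1.97 + 35.22) = −22594.81.
Balance: K_A − x×(3317 − 2141) = K_B, so x = (K_A − K_B)/(3317 − 2141) = 3001.09/1176 = 2.55 km.

2.55 km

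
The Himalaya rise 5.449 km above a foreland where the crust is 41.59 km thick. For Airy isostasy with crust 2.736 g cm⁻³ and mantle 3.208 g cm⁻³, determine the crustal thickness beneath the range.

78.6 km

Root depth r = h ρ_c / (ρ_m − ρ_c) = 5.449 km × 2.736 / 0.472 = 31.59 km.
Total thickness = T + h + r = 41.59 km + 5.449 km + 31.59 km = 78.6 km.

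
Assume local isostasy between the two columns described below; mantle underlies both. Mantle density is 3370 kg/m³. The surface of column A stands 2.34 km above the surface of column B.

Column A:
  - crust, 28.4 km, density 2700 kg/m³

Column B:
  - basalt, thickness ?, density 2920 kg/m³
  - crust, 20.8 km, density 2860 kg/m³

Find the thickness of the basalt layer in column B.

Take the compensation level at the base of the deeper column (depth z_c below the surface of column A) and equate Σ ρ_i t_i down to z_c; mantle fills any gap and the z_c terms cancel.
Column A: 28.4×2700 + (z_c − 28.4)×3370
Column B: 2.34×0 + x×2920 + 20.8×2860 + (z_c − 2.34 − 20.8 − x)×3370
The z_c×3370 term appears on both sides and cancels. Collect the known terms of each column as K = Σ(ρt)_known − 3370 × (depth of known layers): K_A = 76680 − 3370×28.4 = −19028; K_B = 59488 − 3370×(2.34 + 20.8) = −18493.8.
Balance: K_A = K_B − x×(3370 − 2920), so x = (K_B − K_A)/(3370 − 2920) = 534.2/450 = 1.19 km.

1.19 km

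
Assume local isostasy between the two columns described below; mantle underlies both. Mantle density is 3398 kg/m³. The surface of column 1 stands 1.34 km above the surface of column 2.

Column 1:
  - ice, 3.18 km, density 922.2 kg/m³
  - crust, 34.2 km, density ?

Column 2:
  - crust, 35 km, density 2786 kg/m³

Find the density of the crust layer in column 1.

Take the compensation level at the base of the deeper column (depth z_c below the surface of column 1) and equate Σ ρ_i t_i down to z_c; mantle fills any gap and the z_c terms cancel.
Column 1: 3.18×922.2 + 34.2×ρ + (z_c − 37.38)×3398
Column 2: 1.34×0 + 35×2786 + (z_c − 1.34 − 35)×3398
The z_c×3398 term appears on both sides and cancels. Collect the known terms of each column as K = Σ(ρt)_known − 3398 × (depth of known layers): K_1 = 2932.596 − 3398×37.38 = −124084.644; K_2 = 97510 − 3398×(1.34 + 35) = −25973.32.
Balance: K_1 + 34.2×ρ = K_2, so ρ = (K_2 − K_1)/34.2 = 98111.3/34.2 = 2870 kg/m³.

2870 kg/m³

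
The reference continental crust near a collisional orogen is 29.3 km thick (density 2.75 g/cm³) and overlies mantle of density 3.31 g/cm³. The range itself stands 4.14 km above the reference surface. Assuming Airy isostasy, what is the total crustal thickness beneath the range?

53.8 km

Root depth r = h ρ_c / (ρ_m − ρ_c) = 4.14 km × 2.75 / 0.56 = 20.33 km.
Total thickness = T + h + r = 29.3 km + 4.14 km + 20.33 km = 53.8 km.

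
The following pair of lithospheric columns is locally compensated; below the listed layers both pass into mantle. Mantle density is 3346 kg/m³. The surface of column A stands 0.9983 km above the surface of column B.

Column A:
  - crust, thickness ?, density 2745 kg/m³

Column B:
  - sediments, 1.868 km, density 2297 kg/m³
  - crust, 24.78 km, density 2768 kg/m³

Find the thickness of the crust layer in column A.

32.7 km

Take the compensation level at the base of the deeper column (depth z_c below the surface of column A) and equate Σ ρ_i t_i down to z_c; mantle fills any gap and the z_c terms cancel.
Column A: x×2745 + (z_c − 0 − x)×3346
Column B: 0.9983×0 + 1.868×2297 + 24.78×2768 + (z_c − 0.9983 − 26.648)×3346
The z_c×3346 term appears on both sides and cancels. Collect the known terms of each column as K = Σ(ρt)_known − 3346 × (depth of known layers): K_A = 0 − 3346×0 = 0; K_B = 72881.836 − 3346×(0.9983 + 26.648) = −19622.6838.
Balance: K_A − x×(3346 − 2745) = K_B, so x = (K_A − K_B)/(3346 − 2745) = 19622.7/601 = 32.7 km.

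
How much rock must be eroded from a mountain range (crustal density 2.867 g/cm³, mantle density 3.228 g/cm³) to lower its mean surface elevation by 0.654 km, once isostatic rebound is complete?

5.85 km

Net drop Δ = e − u = e − e ρ_c/ρ_m = e (ρ_m − ρ_c)/ρ_m.
e = Δ ρ_m/(ρ_m − ρ_c) = 0.654 km × 3.228/0.361 = 5.85 km.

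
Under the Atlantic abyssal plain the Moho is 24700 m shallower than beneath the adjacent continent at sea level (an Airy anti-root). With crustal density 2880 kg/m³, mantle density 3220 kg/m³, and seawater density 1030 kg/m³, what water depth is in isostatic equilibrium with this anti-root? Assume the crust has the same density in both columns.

4540 m

Replacing a thickness d of crust by seawater at the top must be balanced by replacing crust with mantle at the base: d (ρ_c − ρ_w) = a (ρ_m − ρ_c).
d = a (ρ_m − ρ_c)/(ρ_c − ρ_w) = 24700 m × 340/1850 = 4540 m.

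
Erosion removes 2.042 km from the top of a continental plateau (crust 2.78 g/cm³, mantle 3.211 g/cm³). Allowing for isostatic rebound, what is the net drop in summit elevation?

0.274 km

Rebound u = e ρ_c/ρ_m = 2.042 km × 2.78/3.211 = 1.768 km.
Net surface drop = e − u = 2.042 km − 1.768 km = e (ρ_m − ρ_c)/ρ_m = 0.274 km.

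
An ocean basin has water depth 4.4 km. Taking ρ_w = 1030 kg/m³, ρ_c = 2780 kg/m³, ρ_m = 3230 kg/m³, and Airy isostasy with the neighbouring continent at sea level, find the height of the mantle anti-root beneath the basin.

Balancing pressure at the compensation depth: replacing crust with seawater at the top is compensated by replacing crust with mantle at the base: d (ρ_c − ρ_w) = a (ρ_m − ρ_c).
a = d (ρ_c − ρ_w)/(ρ_m − ρ_c) = 4.4 km × 1750/450 = 17.1 km.

17.1 km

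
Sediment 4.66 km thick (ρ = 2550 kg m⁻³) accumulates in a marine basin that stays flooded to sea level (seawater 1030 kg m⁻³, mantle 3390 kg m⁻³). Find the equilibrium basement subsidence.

Submarine loading: the sediment displaces seawater, and the subsidence is in turn flooded, so s (ρ_m − ρ_w) = t (ρ_sed − ρ_w).
s = 4.66 km × (2550 − 1030) / (3390 − 1030) = 3 km.

3 km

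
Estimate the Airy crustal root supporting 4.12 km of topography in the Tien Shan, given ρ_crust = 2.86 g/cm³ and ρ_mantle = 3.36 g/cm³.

For local isostatic compensation: the weight of the topography is balanced by the buoyancy of the root, ρ_c h = (ρ_m − ρ_c) r.
r = h · ρ_c / (ρ_m − ρ_c) = 4.12 km × 2.86 / (3.36 − 2.86) = 23.6 km.

23.6 km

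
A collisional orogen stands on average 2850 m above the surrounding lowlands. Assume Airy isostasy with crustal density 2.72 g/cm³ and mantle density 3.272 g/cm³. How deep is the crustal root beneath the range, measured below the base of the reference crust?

By Archimedes' principle applied to the lithosphere: the weight of the topography is balanced by the buoyancy of the root, ρ_c h = (ρ_m − ρ_c) r.
r = h · ρ_c / (ρ_m − ρ_c) = 2850 m × 2.72 / (3.272 − 2.72) = 14000 m.

14000 m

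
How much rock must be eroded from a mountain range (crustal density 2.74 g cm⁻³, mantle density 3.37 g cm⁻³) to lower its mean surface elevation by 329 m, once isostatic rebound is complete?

1760 m

Net drop Δ = e − u = e − e ρ_c/ρ_m = e (ρ_m − ρ_c)/ρ_m.
e = Δ ρ_m/(ρ_m − ρ_c) = 329 m × 3.37/0.63 = 1760 m.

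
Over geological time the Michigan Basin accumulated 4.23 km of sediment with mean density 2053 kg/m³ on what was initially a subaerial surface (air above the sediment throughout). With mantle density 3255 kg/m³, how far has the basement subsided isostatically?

2.67 km

Subaerial load: s = t ρ_sed / ρ_m = 4.23 km × 2053/3255 = 2.67 km.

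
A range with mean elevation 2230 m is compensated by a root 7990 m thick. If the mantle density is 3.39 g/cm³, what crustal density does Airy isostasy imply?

ρ_c h = (ρ_m − ρ_c) r → ρ_c (h + r) = ρ_m r → ρ_c = ρ_m r / (h + r).
ρ_c = 3.39 × 7990 m / (2230 m + 7990 m) = 2.65 g/cm³.

2.65 g/cm³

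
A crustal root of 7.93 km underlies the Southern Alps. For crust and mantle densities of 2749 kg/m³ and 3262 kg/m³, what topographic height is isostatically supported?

For local isostatic compensation: ρ_c h = (ρ_m − ρ_c) r.
h = r (ρ_m − ρ_c) / ρ_c = 7.93 km × (3262 − 2749) / 2749 = 1.48 km.

1.48 km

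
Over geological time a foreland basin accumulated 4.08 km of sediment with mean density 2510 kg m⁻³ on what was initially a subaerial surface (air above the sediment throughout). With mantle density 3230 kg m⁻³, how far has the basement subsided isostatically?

Subaerial load: s = t ρ_sed / ρ_m = 4.08 km × 2510/3230 = 3.17 km.

3.17 km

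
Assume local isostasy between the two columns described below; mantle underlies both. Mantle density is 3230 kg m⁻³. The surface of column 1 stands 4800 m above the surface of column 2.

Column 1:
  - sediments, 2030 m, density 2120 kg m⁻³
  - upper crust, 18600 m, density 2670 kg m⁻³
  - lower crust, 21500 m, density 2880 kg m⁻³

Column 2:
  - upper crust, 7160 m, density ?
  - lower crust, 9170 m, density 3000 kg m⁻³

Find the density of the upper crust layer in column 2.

2870 kg m⁻³

Take the compensation level at the base of the deeper column (depth z_c below the surface of column 1) and equate Σ ρ_i t_i down to z_c; mantle fills any gap and the z_c terms cancel.
Column 1: 2030×2120 + 18600×2670 + 21500×2880 + (z_c − 42130)×3230
Column 2: 4800×0 + 7160×ρ + 9170×3000 + (z_c − 4800 − 16330)×3230
The z_c×3230 term appears on both sides and cancels. Collect the known terms of each column as K = Σ(ρt)_known − 3230 × (depth of known layers): K_1 = 115885600 − 3230×42130 = −20194300; K_2 = 27510000 − 3230×(4800 + 16330) = −40739900.
Balance: K_1 = K_2 + 7160×ρ, so ρ = (K_1 − K_2)/7160 = 20545600/7160 = 2870 kg m⁻³.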